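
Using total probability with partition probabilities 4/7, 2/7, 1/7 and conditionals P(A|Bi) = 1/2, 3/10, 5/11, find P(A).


P(A) = P(A|B1)P(B1) + P(A|B2)P(B2) + P(A|B3)P(B3)
= 1/2*4/7 + 3/10*2/7 + 5/11*1/7
= 2/7 + 3/35 + 5/77 = 24/55

24/55


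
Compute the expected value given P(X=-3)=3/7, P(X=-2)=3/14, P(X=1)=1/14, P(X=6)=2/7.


E[X] = sum(x * P(x))
= -3*3/7 - 2*3/14 + 1*1/14 + 6*2/7
= 1/14

1/14


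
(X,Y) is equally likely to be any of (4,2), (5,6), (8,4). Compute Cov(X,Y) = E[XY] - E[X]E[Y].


E[X]=17/3, E[Y]=4, E[XY]=70/3
Cov(X,Y) = E[XY] - E[X]E[Y] = 70/3 - 17/3*4 = 2/3

2/3


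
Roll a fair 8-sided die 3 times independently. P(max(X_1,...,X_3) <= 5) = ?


P(max <= 5) = P(all X_i <= 5) = (P(X_1 <= 5))^3
= (5/8)^3 = 125/512

125/512


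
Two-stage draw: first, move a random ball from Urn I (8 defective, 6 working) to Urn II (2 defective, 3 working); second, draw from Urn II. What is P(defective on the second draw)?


P(transfer defective) = 8/14 = 4/7; P(transfer working) = 3/7
If defective transferred: Urn II has 3 defective of 6, so P(defective|defective moved) = 1/2
If working transferred: Urn II has 2 defective of 6, so P(defective|working moved) = 1/3
By total probability: P(defective) = 4/7*1/2 + 3/7*1/3 = 3/7

3/7


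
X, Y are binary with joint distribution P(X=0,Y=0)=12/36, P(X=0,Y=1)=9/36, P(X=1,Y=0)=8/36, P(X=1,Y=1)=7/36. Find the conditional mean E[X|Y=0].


P(Y=0) = 20/36
E[X|Y=0] = (0*12 + 1*8)/20 = 8/20 = 2/5

2/5


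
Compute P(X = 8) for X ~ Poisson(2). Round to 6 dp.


P(X=8) = e^(-2) * 2^8 / 8!
≈ 0.1353352832 * 256 / 40320
≈ 0.000859

0.000859


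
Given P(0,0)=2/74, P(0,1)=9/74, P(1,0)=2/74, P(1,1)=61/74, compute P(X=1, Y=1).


Read from table: P(X=1, Y=1) = 61/74

61/74


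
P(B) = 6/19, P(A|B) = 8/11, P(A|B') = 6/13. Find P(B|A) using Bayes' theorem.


P(A) = P(A|B)P(B) + P(A|B')P(B') = 8/11*6/19 + 6/13*13/19 = 6/11
P(B|A) = P(A|B)P(B)/P(A) = (48/209)/(6/11) = 8/19

8/19


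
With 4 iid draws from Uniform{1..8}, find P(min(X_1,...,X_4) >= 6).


P(min >= 6) = P(all X_i >= 6) = (P(X_1 >= 6))^4
= (3/8)^4 = 81/4096

81/4096


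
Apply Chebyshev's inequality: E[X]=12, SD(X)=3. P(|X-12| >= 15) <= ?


k = 15/3 = 5
Chebyshev: P(|X-mu| >= k*sigma) <= 1/k^2 = 1/5^2 = 1/25

1/25


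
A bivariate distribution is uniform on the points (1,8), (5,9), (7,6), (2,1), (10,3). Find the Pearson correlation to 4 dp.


Cov(X,Y) = -1.6000, Var(X) = 10.8000, Var(Y) = 9.0400
rho = Cov/(sqrt(VarX)*sqrt(VarY)) = -0.1619

-0.1619


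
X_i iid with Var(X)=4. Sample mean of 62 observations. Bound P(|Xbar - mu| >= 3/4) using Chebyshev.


Var(Xbar) = Var(X)/n = 4/62
Chebyshev: P(|Xbar-mu| >= 3/4) <= Var(Xbar)/(3/4)^2 = (2/31)/(9/16) = 32/279

32/279


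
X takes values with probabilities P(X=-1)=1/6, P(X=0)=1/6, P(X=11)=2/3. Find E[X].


E[X] = sum(x * P(x))
= -1*1/6 + 0*1/6 + 11*2/3
= 43/6

43/6


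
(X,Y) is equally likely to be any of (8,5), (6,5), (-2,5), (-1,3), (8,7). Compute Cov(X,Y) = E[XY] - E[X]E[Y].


E[X]=19/5, E[Y]=5, E[XY]=113/5
Cov(X,Y) = E[XY] - E[X]E[Y] = 113/5 - 19/5*5 = 18/5

18/5


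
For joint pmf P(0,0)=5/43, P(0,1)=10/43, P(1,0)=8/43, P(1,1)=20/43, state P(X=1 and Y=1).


Read from table: P(X=1, Y=1) = 20/43

20/43


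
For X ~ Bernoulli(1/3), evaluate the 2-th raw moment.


For Bernoulli: X in {0,1}
E[X^2] = 0^2*(1-1/3) + 1^2*1/3 = 1/3

1/3


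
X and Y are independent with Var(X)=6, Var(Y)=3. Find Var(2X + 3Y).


Independence => Cov(X,Y)=0
Var(2X + 3Y) = 2^2*Var(X) + 3^2*Var(Y)
= 4*6 + 9*3 = 51

51


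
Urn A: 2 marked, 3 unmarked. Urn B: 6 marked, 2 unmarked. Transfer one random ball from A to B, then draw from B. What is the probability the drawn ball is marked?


P(transfer marked) = 2/5; P(transfer unmarked) = 3/5
If marked transferred: Urn II has 7 marked of 9, so P(marked|marked moved) = 7/9
If unmarked transferred: Urn II has 6 marked of 9, so P(marked|unmarked moved) = 2/3
By total probability: P(marked) = 2/5*7/9 + 3/5*2/3 = 32/45

32/45


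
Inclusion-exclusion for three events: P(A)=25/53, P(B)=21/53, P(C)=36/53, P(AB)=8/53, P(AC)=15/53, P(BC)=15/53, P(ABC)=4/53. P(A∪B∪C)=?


P(A∪B∪C) = P(A)+P(B)+P(C) - P(AB)-P(AC)-P(BC) + P(ABC)
= 25/53+21/53+36/53 - 8/53-15/53-15/53 + 4/53
= 48/53

48/53


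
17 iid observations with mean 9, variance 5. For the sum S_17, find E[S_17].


E[S_n] = n*E[X_1] = 17*9 = 153

153


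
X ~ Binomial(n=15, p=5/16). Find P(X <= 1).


P(X<=1) = P(X=0) + P(X=1)
= 4177248169415651/1152921504606846976 + 28481237518743075/1152921504606846976
= 16329242844079363/576460752303423488

16329242844079363/576460752303423488


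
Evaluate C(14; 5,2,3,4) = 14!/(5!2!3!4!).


14! = 87178291200
Denominator: 5!=120 * 2!=2 * 3!=6 * 4!=24
Coefficient = 87178291200 / 34560 = 2522520

2522520


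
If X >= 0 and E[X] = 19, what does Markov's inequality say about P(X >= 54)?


Markov: P(X >= a) <= E[X]/a
P(X >= 54) <= 19/54

19/54


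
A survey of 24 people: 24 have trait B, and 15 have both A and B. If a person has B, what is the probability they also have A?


P(A|B) = P(A∩B)/P(B) = (15/24)/(24/24) = 15/24 = 5/8

5/8


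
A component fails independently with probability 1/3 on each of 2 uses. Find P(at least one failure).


P(at least one) = 1 - P(none)
P(none) = (1 - 1/3)^2 = (2/3)^2 = 4/9
P(at least one) = 1 - 4/9 = 5/9

5/9


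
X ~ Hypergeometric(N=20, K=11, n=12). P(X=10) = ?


P(X=10) = C(11,10)*C(9,2) / C(20,12)
= 11*36 / 125970
= 396/125970 = 66/20995

66/20995


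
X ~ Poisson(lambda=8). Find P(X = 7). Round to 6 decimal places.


P(X=7) = e^(-8) * 8^7 / 7!
≈ 0.0003354626279 * 2097152 / 5040
≈ 0.139587

0.139587


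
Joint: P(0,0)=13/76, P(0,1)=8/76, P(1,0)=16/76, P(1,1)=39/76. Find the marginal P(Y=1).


P(Y=1) = P(0,1)+P(1,1) = 8/76 + 39/76 = 47/76

47/76


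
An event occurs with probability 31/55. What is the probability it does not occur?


P(A') = 1 - P(A) = 1 - 31/55 = 24/55

24/55


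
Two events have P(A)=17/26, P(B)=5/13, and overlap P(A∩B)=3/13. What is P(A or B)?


P(A∪B) = P(A) + P(B) - P(A∩B)
= 17/26 + 5/13 - 3/13 = 21/26

21/26


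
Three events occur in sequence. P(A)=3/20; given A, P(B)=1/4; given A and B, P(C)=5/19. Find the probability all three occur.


P(A∩B∩C) = P(A) * P(B|A) * P(C|A∩B)
= 3/20 * 1/4 * 5/19
= 3/80 * 5/19 = 3/304

3/304


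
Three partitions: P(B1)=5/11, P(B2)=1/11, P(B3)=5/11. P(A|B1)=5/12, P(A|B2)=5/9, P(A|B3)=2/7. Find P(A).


P(A) = P(A|B1)P(B1) + P(A|B2)P(B2) + P(A|B3)P(B3)
= 5/12*5/11 + 5/9*1/11 + 2/7*5/11
= 25/132 + 5/99 + 10/77 = 1025/2772

1025/2772


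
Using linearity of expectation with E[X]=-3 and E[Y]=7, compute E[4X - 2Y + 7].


E[4X - 2Y + 7] = 4*E[X] - 2*E[Y] + 7
= (4)*(-3) + (-2)*(7) + (7)
= -12 - 14 + 7 = -19

-19


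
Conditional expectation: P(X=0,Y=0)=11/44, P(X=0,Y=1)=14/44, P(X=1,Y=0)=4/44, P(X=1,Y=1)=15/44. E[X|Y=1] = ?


P(Y=1) = 29/44
E[X|Y=1] = (0*14 + 1*15)/29 = 15/29

15/29


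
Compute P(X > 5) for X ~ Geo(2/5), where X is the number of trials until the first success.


P(X > 5) = P(first 5 trials all fail) = (1-p)^5 = (3/5)^5 = 243/3125

243/3125


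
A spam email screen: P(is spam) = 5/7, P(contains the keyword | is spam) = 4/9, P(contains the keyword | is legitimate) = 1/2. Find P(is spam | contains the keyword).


P(A) = P(A|B)P(B) + P(A|B')P(B') = 4/9*5/7 + 1/2*2/7 = 29/63
P(B|A) = P(A|B)P(B)/P(A) = (20/63)/(29/63) = 20/29

20/29


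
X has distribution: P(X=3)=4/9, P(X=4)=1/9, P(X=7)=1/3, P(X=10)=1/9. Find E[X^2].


E[X^2] = sum(g(x)*P(x))
= 9*4/9 + 16*1/9 + 49*1/3 + 100*1/9
= 299/9

299/9


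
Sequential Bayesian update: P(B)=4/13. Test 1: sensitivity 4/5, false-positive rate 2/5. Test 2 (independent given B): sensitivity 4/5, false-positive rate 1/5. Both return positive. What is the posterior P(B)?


After test 1: P(+) = 4/5*4/13 + 2/5*9/13 = 34/65
P(B|+) = (16/65)/(34/65) = 8/17
After test 2 (use post1 as new prior): P(+) = 4/5*8/17 + 1/5*9/17 = 41/85
P(B|+,+) = (32/85)/(41/85) = 32/41

32/41


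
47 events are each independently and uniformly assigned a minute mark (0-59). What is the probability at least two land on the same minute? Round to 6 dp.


P(all different) = prod((60-i)/60 for i=0..46) = 0.000000
P(at least one match) = 1 - 0.000000 = 1.000000

1.000000


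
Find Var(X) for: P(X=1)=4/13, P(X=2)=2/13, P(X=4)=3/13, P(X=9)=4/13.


E[X] = 56/13, E[X^2] = 384/13
Var(X) = E[X^2] - (E[X])^2 = 384/13 - (56/13)^2 = 1856/169

1856/169


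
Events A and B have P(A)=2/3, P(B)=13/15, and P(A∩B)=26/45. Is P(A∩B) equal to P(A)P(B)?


P(A)*P(B) = 2/3*13/15 = 26/45
P(A∩B) = 26/45, which equals P(A)P(B), so independent

Yes, A and B are independent


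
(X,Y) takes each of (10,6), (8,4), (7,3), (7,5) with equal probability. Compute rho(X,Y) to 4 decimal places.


Cov(X,Y) = 1.0000, Var(X) = 1.5000, Var(Y) = 1.2500
rho = Cov/(sqrt(VarX)*sqrt(VarY)) = 0.7303

0.7303


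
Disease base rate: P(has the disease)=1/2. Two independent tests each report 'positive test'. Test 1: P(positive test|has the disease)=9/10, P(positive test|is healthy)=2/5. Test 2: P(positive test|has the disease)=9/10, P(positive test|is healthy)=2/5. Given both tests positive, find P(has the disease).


After test 1: P(+) = 9/10*1/2 + 2/5*1/2 = 13/20
P(B|+) = (9/20)/(13/20) = 9/13
After test 2 (use post1 as new prior): P(+) = 9/10*9/13 + 2/5*4/13 = 97/130
P(B|+,+) = (81/130)/(97/130) = 81/97

81/97


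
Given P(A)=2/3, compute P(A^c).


P(A') = 1 - P(A) = 1 - 2/3 = 1/3

1/3


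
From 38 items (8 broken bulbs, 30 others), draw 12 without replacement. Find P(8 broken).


P(X=8) = C(8,8)*C(30,4) / C(38,12)
= 1*27405 / 2707475148
= 27405/2707475148 = 15/1481924

15/1481924


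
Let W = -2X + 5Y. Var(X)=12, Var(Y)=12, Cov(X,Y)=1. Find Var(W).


Var(-2X + 5Y) = (-2)^2*Var(X) + 5^2*Var(Y) + 2*(-2)*5*Cov(X,Y)
= 4*12 + 25*12 - 20*1
= 48 + 300 - 20 = 328

328


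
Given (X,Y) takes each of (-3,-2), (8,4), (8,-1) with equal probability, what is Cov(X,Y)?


E[X]=13/3, E[Y]=1/3, E[XY]=10
Cov(X,Y) = E[XY] - E[X]E[Y] = 10 - 13/3*1/3 = 77/9

77/9


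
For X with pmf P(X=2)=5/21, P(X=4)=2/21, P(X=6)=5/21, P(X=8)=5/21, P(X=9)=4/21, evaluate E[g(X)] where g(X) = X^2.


E[X^2] = sum(g(x)*P(x))
= 4*5/21 + 16*2/21 + 36*5/21 + 64*5/21 + 81*4/21
= 292/7

292/7


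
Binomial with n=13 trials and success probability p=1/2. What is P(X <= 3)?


P(X<=3) = P(X=0) + P(X=1) + P(X=2) + P(X=3)
= 1/8192 + 13/8192 + 39/4096 + 143/4096
= 189/4096

189/4096


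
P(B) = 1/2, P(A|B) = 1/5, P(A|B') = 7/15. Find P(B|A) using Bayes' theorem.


P(A) = P(A|B)P(B) + P(A|B')P(B') = 1/5*1/2 + 7/15*1/2 = 1/3
P(B|A) = P(A|B)P(B)/P(A) = (1/10)/(1/3) = 3/10

3/10


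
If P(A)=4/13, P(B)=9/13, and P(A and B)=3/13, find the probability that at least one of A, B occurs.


P(A∪B) = P(A) + P(B) - P(A∩B)
= 4/13 + 9/13 - 3/13 = 10/13

10/13


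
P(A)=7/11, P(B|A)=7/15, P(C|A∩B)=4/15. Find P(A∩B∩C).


P(A∩B∩C) = P(A) * P(B|A) * P(C|A∩B)
= 7/11 * 7/15 * 4/15
= 49/165 * 4/15 = 196/2475

196/2475


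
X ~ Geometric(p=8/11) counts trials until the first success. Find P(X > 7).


P(X > 7) = P(first 7 trials all fail) = (1-p)^7 = (3/11)^7 = 2187/19487171

2187/19487171


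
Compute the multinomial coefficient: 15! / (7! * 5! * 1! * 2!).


15! = 1307674368000
Denominator: 7!=5040 * 5!=120 * 1!=1 * 2!=2
Coefficient = 1307674368000 / 1209600 = 1081080

1081080


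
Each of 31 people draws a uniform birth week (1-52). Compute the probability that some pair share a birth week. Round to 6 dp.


P(all different) = prod((52-i)/52 for i=0..30) = 0.000010
P(at least one match) = 1 - 0.000010 = 0.999990

0.999990


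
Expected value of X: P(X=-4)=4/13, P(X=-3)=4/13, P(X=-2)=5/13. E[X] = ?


E[X] = sum(x * P(x))
= -4*4/13 - 3*4/13 - 2*5/13
= -38/13

-38/13


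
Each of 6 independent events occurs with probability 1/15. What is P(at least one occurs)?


P(at least one) = 1 - P(none)
P(none) = (1 - 1/15)^6 = (14/15)^6 = 7529536/11390625
P(at least one) = 1 - 7529536/11390625 = 3861089/11390625

3861089/11390625


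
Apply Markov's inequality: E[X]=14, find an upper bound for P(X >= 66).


Markov: P(X >= a) <= E[X]/a
P(X >= 66) <= 14/66 = 7/33

7/33


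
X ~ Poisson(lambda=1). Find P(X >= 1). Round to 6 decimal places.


P(X>=1) = 1 - P(X<=0) = 1 - (e^(-1)*1^0/0!)
≈ 1 - 0.3678794412 = 0.6321205588
≈ 0.632121

0.632121


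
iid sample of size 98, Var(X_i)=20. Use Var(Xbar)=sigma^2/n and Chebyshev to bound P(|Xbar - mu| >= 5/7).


Var(Xbar) = Var(X)/n = 20/98
Chebyshev: P(|Xbar-mu| >= 5/7) <= Var(Xbar)/(5/7)^2 = (10/49)/(25/49) = 2/5

2/5


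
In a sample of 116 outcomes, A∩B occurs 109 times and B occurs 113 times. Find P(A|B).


P(A|B) = P(A∩B)/P(B) = (109/116)/(113/116) = 109/113

109/113


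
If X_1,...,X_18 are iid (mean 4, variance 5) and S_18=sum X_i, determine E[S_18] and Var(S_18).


E[S_n] = n*mu = 18*4 = 72
Var(S_n) = n*sigma^2 = 18*5 = 90

E[S_18]=72, Var(S_18)=90


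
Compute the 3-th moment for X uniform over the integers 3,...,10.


E[X^3] = (1/8) * sum(x^3 for x=3..10)
= 3016/8 = 377

377


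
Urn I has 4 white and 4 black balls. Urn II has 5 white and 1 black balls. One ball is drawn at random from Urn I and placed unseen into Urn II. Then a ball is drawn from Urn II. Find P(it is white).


P(transfer white) = 4/8 = 1/2; P(transfer black) = 1/2
If white transferred: Urn II has 6 white of 7, so P(white|white moved) = 6/7
If black transferred: Urn II has 5 white of 7, so P(white|black moved) = 5/7
By total probability: P(white) = 1/2*6/7 + 1/2*5/7 = 11/14

11/14


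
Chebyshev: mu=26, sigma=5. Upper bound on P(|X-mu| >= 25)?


k = 25/5 = 5
Chebyshev: P(|X-mu| >= k*sigma) <= 1/k^2 = 1/5^2 = 1/25

1/25


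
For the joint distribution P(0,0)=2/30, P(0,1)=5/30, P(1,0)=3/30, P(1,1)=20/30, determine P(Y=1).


P(Y=1) = P(0,1)+P(1,1) = 5/30 + 20/30 = 25/30 = 5/6

5/6


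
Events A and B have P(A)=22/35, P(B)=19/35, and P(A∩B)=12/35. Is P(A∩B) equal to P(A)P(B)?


P(A)*P(B) = 22/35*19/35 = 418/1225
P(A∩B) = 12/35 != 418/1225, so not independent

No, A and B are not independent


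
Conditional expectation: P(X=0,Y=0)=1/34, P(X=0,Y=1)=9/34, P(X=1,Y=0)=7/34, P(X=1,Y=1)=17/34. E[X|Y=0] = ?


P(Y=0) = 8/34
E[X|Y=0] = (0*1 + 1*7)/8 = 7/8

7/8


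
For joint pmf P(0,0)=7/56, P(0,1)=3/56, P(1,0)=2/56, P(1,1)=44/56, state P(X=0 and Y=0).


Read from table: P(X=0, Y=0) = 7/56 = 1/8

1/8


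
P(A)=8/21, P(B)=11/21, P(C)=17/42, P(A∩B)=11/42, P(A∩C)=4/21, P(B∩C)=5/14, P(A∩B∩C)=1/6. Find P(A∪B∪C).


P(A∪B∪C) = P(A)+P(B)+P(C) - P(AB)-P(AC)-P(BC) + P(ABC)
= 8/21+11/21+17/42 - 11/42-4/21-5/14 + 1/6
= 2/3

2/3


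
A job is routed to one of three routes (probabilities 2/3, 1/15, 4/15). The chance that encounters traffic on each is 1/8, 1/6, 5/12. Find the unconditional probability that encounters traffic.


P(A) = P(A|B1)P(B1) + P(A|B2)P(B2) + P(A|B3)P(B3)
= 1/8*2/3 + 1/6*1/15 + 5/12*4/15
= 1/12 + 1/90 + 1/9 = 37/180

37/180


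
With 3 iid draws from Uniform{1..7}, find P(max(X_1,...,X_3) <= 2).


P(max <= 2) = P(all X_i <= 2) = (P(X_1 <= 2))^3
= (2/7)^3 = 8/343

8/343


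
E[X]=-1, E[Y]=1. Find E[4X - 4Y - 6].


E[4X - 4Y - 6] = 4*E[X] - 4*E[Y] - 6
= (4)*(-1) + (-4)*(1) + (-6)
= -4 - 4 - 6 = -14

-14


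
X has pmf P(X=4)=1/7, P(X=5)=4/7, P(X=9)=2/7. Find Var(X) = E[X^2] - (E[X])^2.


E[X] = 6, E[X^2] = 278/7
Var(X) = E[X^2] - (E[X])^2 = 278/7 - (6)^2 = 26/7

26/7


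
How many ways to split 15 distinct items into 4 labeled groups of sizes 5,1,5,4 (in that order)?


15! = 1307674368000
Denominator: 5!=120 * 1!=1 * 5!=120 * 4!=24
Coefficient = 1307674368000 / 345600 = 3783780

3783780


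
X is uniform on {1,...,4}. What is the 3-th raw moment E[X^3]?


E[X^3] = (1/4) * sum(x^3 for x=1..4)
= 100/4 = 25

25


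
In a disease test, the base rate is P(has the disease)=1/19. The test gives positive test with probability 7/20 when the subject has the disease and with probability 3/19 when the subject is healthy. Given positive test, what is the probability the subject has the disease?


P(A) = P(A|B)P(B) + P(A|B')P(B') = 7/20*1/19 + 3/19*18/19 = 1213/7220
P(B|A) = P(A|B)P(B)/P(A) = (7/380)/(1213/7220) = 133/1213

133/1213


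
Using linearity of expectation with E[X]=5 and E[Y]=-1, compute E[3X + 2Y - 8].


E[3X + 2Y - 8] = 3*E[X] + 2*E[Y] - 8
= (3)*(5) + (2)*(-1) + (-8)
= 15 - 2 - 8 = 5

5


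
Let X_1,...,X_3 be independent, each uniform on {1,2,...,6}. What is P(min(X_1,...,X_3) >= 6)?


P(min >= 6) = P(all X_i >= 6) = (P(X_1 >= 6))^3
= (1/6)^3 = 1/216

1/216


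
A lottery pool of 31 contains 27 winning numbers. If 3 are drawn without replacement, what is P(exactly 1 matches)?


P(X=1) = C(27,1)*C(4,2) / C(31,3)
= 27*6 / 4495
= 162/4495

162/4495


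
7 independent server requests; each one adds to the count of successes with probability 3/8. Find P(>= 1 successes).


P(at least one) = 1 - P(none)
P(none) = (1 - 3/8)^7 = (5/8)^7 = 78125/2097152
P(at least one) = 1 - 78125/2097152 = 2019027/2097152

2019027/2097152


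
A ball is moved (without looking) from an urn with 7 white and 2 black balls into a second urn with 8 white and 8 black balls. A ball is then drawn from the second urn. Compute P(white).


P(transfer white) = 7/9; P(transfer black) = 2/9
If white transferred: Urn II has 9 white of 17, so P(white|white moved) = 9/17
If black transferred: Urn II has 8 white of 17, so P(white|black moved) = 8/17
By total probability: P(white) = 7/9*9/17 + 2/9*8/17 = 79/153

79/153


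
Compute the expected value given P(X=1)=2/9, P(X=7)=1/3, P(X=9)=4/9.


E[X] = sum(x * P(x))
= 1*2/9 + 7*1/3 + 9*4/9
= 59/9

59/9


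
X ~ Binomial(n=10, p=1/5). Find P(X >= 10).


P(X>=10) = P(X=10)
= 1/9765625
= 1/9765625

1/9765625


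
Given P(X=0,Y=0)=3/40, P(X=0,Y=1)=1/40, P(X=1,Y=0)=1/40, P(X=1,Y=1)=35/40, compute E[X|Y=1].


P(Y=1) = 36/40
E[X|Y=1] = (0*1 + 1*35)/36 = 35/36

35/36


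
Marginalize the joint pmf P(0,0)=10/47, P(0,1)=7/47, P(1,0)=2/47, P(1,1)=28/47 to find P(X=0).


P(X=0) = P(0,0)+P(0,1) = 10/47 + 7/47 = 17/47

17/47


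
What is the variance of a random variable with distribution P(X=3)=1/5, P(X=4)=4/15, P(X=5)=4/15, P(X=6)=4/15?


E[X] = 23/5, E[X^2] = 67/3
Var(X) = E[X^2] - (E[X])^2 = 67/3 - (23/5)^2 = 88/75

88/75


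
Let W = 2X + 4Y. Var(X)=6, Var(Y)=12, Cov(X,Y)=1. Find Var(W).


Var(2X + 4Y) = 2^2*Var(X) + 4^2*Var(Y) + 2*2*4*Cov(X,Y)
= 4*6 + 16*12 + 16*1
= 24 + 192 + 16 = 232

232


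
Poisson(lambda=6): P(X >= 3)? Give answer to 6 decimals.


P(X>=3) = 1 - P(X<=2) = 1 - (e^(-6)*6^0/0! + e^(-6)*6^1/1! + e^(-6)*6^2/2!)
≈ 1 - (0.0024787522 + 0.0148725131 + 0.0446175392)
= 1 - 0.0619688045 = 0.9380311955
≈ 0.938031

0.938031


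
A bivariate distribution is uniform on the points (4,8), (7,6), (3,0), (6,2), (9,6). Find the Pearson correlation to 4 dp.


Cov(X,Y) = 2.4800, Var(X) = 4.5600, Var(Y) = 8.6400
rho = Cov/(sqrt(VarX)*sqrt(VarY)) = 0.3951

0.3951


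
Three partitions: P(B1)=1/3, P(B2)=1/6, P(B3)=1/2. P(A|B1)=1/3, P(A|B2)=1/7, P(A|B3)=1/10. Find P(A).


P(A) = P(A|B1)P(B1) + P(A|B2)P(B2) + P(A|B3)P(B3)
= 1/3*1/3 + 1/7*1/6 + 1/10*1/2
= 1/9 + 1/42 + 1/20 = 233/1260

233/1260


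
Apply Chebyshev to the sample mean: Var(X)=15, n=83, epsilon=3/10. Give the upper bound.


Var(Xbar) = Var(X)/n = 15/83
Chebyshev: P(|Xbar-mu| >= 3/10) <= Var(Xbar)/(3/10)^2 = (15/83)/(9/100) = 500/249
Bound exceeds 1, so trivial bound: 1

1


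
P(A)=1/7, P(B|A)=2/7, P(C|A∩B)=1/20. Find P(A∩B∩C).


P(A∩B∩C) = P(A) * P(B|A) * P(C|A∩B)
= 1/7 * 2/7 * 1/20
= 2/49 * 1/20 = 1/490

1/490


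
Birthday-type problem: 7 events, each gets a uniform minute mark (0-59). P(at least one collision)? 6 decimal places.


P(all different) = prod((60-i)/60 for i=0..6) = 0.695331
P(at least one match) = 1 - 0.695331 = 0.304669

0.304669


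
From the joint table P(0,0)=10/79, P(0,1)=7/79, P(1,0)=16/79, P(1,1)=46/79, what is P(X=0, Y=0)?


Read from table: P(X=0, Y=0) = 10/79

10/79


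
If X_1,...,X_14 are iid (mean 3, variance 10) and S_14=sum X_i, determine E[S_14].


E[S_n] = n*E[X_1] = 14*3 = 42

42


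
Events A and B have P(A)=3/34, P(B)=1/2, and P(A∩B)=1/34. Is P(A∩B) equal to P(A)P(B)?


P(A)*P(B) = 3/34*1/2 = 3/68
P(A∩B) = 1/34 != 3/68, so not independent

No, A and B are not independent


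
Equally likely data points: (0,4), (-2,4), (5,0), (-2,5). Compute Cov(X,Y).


E[X]=1/4, E[Y]=13/4, E[XY]=-9/2
Cov(X,Y) = E[XY] - E[X]E[Y] = -9/2 - 1/4*13/4 = -85/16

-85/16


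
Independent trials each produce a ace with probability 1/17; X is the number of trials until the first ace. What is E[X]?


For geometric (trials until first success), E[X] = 1/p = 1/(1/17) = 17

17


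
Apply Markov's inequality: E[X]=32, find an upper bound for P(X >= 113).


Markov: P(X >= a) <= E[X]/a
P(X >= 113) <= 32/113

32/113


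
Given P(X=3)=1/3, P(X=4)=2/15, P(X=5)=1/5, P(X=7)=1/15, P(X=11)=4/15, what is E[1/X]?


E[1/X] = sum(g(x)*P(x))
= 1/3*1/3 + 1/4*2/15 + 1/5*1/5 + 1/7*1/15 + 1/11*4/15
= 7561/34650

7561/34650


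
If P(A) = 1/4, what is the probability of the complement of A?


P(A') = 1 - P(A) = 1 - 1/4 = 3/4

3/4


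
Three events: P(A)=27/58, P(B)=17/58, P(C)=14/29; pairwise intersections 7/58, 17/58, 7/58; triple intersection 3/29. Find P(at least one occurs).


P(A∪B∪C) = P(A)+P(B)+P(C) - P(AB)-P(AC)-P(BC) + P(ABC)
= 27/58+17/58+14/29 - 7/58-17/58-7/58 + 3/29
= 47/58

47/58


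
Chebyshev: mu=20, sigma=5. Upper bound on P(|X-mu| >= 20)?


k = 20/5 = 4
Chebyshev: P(|X-mu| >= k*sigma) <= 1/k^2 = 1/4^2 = 1/16

1/16


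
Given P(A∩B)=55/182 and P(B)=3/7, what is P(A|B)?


P(A|B) = P(A∩B)/P(B) = (55/182)/(78/182) = 55/78

55/78


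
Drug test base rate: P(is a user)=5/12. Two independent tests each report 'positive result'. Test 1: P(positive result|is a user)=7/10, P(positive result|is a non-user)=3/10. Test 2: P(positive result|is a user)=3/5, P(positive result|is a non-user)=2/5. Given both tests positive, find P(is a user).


After test 1: P(+) = 7/10*5/12 + 3/10*7/12 = 7/15
P(B|+) = (7/24)/(7/15) = 5/8
After test 2 (use post1 as new prior): P(+) = 3/5*5/8 + 2/5*3/8 = 21/40
P(B|+,+) = (3/8)/(21/40) = 5/7

5/7


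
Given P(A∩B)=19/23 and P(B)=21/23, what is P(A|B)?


P(A|B) = P(A∩B)/P(B) = (19/23)/(21/23) = 19/21

19/21


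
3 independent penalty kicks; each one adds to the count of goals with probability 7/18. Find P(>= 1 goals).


P(at least one) = 1 - P(none)
P(none) = (1 - 7/18)^3 = (11/18)^3 = 1331/5832
P(at least one) = 1 - 1331/5832 = 4501/5832

4501/5832


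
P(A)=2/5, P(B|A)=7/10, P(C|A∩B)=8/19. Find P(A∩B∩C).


P(A∩B∩C) = P(A) * P(B|A) * P(C|A∩B)
= 2/5 * 7/10 * 8/19
= 7/25 * 8/19 = 56/475

56/475


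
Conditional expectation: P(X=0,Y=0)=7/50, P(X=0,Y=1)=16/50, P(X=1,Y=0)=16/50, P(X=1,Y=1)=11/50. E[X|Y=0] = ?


P(Y=0) = 23/50
E[X|Y=0] = (0*7 + 1*16)/23 = 16/23

16/23


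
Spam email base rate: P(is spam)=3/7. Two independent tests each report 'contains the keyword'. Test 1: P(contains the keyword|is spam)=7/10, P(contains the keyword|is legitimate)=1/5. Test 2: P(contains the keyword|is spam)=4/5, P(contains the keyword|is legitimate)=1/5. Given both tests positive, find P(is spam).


After test 1: P(+) = 7/10*3/7 + 1/5*4/7 = 29/70
P(B|+) = (3/10)/(29/70) = 21/29
After test 2 (use post1 as new prior): P(+) = 4/5*21/29 + 1/5*8/29 = 92/145
P(B|+,+) = (84/145)/(92/145) = 21/23

21/23


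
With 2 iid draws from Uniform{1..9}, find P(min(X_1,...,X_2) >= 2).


P(min >= 2) = P(all X_i >= 2) = (P(X_1 >= 2))^2
= (8/9)^2 = 64/81

64/81


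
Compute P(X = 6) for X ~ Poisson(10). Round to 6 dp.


P(X=6) = e^(-10) * 10^6 / 6!
≈ 0.00004539992976 * 1000000 / 720
≈ 0.063055

0.063055


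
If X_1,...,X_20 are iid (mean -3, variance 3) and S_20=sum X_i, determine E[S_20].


E[S_n] = n*E[X_1] = 20*-3 = -60

-60


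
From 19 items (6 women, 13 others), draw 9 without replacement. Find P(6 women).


P(X=6) = C(6,6)*C(13,3) / C(19,9)
= 1*286 / 92378
= 286/92378 = 1/323

1/323


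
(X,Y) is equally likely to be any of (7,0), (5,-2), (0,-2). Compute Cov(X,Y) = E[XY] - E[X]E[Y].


E[X]=4, E[Y]=-4/3, E[XY]=-10/3
Cov(X,Y) = E[XY] - E[X]E[Y] = -10/3 - 4*-4/3 = 2

2


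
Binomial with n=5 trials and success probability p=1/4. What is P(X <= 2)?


P(X<=2) = P(X=0) + P(X=1) + P(X=2)
= 243/1024 + 405/1024 + 135/512
= 459/512

459/512


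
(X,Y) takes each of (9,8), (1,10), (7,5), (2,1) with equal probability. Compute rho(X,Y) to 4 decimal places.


Cov(X,Y) = 1.2500, Var(X) = 11.1875, Var(Y) = 11.5000
rho = Cov/(sqrt(VarX)*sqrt(VarY)) = 0.1102

0.1102


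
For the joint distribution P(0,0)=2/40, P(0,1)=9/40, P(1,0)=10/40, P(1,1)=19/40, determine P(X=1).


P(X=1) = P(1,0)+P(1,1) = 10/40 + 19/40 = 29/40

29/40


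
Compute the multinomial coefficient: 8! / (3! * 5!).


8! = 40320
Denominator: 3!=6 * 5!=120
Coefficient = 40320 / 720 = 56

56


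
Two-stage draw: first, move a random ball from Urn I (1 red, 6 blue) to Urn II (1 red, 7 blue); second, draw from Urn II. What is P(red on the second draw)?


P(transfer red) = 1/7; P(transfer blue) = 6/7
If red transferred: Urn II has 2 red of 9, so P(red|red moved) = 2/9
If blue transferred: Urn II has 1 red of 9, so P(red|blue moved) = 1/9
By total probability: P(red) = 1/7*2/9 + 6/7*1/9 = 8/63

8/63


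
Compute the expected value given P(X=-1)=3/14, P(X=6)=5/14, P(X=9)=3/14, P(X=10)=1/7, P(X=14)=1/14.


E[X] = sum(x * P(x))
= -1*3/14 + 6*5/14 + 9*3/14 + 10*1/7 + 14*1/14
= 44/7

44/7


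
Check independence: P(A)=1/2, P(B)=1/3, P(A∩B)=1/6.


P(A)*P(B) = 1/2*1/3 = 1/6
P(A∩B) = 1/6, which equals P(A)P(B), so independent

Yes, A and B are independent


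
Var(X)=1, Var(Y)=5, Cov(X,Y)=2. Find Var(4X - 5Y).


Var(4X - 5Y) = 4^2*Var(X) + (-5)^2*Var(Y) + 2*4*(-5)*Cov(X,Y)
= 16*1 + 25*5 - 40*2
= 16 + 125 - 80 = 61

61


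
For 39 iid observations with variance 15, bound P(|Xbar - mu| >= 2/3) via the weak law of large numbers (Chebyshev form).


Var(Xbar) = Var(X)/n = 15/39
Chebyshev: P(|Xbar-mu| >= 2/3) <= Var(Xbar)/(2/3)^2 = (5/13)/(4/9) = 45/52

45/52


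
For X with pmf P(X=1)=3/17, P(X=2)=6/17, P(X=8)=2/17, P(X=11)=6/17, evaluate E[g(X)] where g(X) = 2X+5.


E[2X+5] = sum(g(x)*P(x))
= 7*3/17 + 9*6/17 + 21*2/17 + 27*6/17
= 279/17

279/17


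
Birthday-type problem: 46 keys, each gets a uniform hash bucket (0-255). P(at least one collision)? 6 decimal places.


P(all different) = prod((256-i)/256 for i=0..45) = 0.013483
P(at least one match) = 1 - 0.013483 = 0.986517

0.986517


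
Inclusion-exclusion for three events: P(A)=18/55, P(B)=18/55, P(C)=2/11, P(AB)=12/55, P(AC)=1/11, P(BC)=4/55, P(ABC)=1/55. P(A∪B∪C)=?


P(A∪B∪C) = P(A)+P(B)+P(C) - P(AB)-P(AC)-P(BC) + P(ABC)
= 18/55+18/55+2/11 - 12/55-1/11-4/55 + 1/55
= 26/55

26/55


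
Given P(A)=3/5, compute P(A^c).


P(A') = 1 - P(A) = 1 - 3/5 = 2/5

2/5


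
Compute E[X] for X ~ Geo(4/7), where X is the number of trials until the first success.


For geometric (trials until first success), E[X] = 1/p = 1/(4/7) = 7/4

7/4


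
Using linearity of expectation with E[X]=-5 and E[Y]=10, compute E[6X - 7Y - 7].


E[6X - 7Y - 7] = 6*E[X] - 7*E[Y] - 7
= (6)*(-5) + (-7)*(10) + (-7)
= -30 - 70 - 7 = -107

-107


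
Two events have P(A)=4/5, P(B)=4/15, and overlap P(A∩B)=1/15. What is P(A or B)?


P(A∪B) = P(A) + P(B) - P(A∩B)
= 4/5 + 4/15 - 1/15 = 1

1


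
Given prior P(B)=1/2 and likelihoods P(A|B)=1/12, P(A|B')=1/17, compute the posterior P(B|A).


P(A) = P(A|B)P(B) + P(A|B')P(B') = 1/12*1/2 + 1/17*1/2 = 29/408
P(B|A) = P(A|B)P(B)/P(A) = (1/24)/(29/408) = 17/29

17/29


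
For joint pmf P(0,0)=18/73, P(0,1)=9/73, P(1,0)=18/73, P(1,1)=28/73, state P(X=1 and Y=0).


Read from table: P(X=1, Y=0) = 18/73

18/73


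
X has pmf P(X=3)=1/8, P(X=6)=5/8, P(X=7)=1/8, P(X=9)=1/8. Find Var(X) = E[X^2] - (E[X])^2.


E[X] = 49/8, E[X^2] = 319/8
Var(X) = E[X^2] - (E[X])^2 = 319/8 - (49/8)^2 = 151/64

151/64


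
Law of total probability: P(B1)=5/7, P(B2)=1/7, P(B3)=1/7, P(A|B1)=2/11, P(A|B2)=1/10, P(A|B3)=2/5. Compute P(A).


P(A) = P(A|B1)P(B1) + P(A|B2)P(B2) + P(A|B3)P(B3)
= 2/11*5/7 + 1/10*1/7 + 2/5*1/7
= 10/77 + 1/70 + 2/35 = 31/154

31/154


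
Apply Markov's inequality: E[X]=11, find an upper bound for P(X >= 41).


Markov: P(X >= a) <= E[X]/a
P(X >= 41) <= 11/41

11/41


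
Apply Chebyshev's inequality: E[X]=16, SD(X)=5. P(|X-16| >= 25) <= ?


k = 25/5 = 5
Chebyshev: P(|X-mu| >= k*sigma) <= 1/k^2 = 1/5^2 = 1/25

1/25


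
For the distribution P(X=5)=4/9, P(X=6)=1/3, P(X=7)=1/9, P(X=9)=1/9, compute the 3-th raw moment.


E[X^3] = sum(x^3 * P(x))
= 125*4/9 + 216*1/3 + 343*1/9 + 729*1/9
= 740/3

740/3


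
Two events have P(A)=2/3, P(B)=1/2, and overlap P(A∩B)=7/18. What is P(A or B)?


P(A∪B) = P(A) + P(B) - P(A∩B)
= 2/3 + 1/2 - 7/18 = 7/9

7/9


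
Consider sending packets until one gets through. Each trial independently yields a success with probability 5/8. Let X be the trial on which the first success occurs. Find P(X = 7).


P(X=7) = (1-p)^6 * p = (3/8)^6 * 5/8
= 729/262144 * 5/8 = 3645/2097152

3645/2097152


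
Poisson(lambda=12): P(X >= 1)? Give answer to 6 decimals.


P(X>=1) = 1 - P(X<=0) = 1 - (e^(-12)*12^0/0!)
≈ 1 - 0.0000061442 = 0.9999938558
≈ 0.999994

0.999994


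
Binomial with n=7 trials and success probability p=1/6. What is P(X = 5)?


P(X=5) = C(7,5) * p^5 * (1-p)^2
= 21 * 1/7776 * 25/36
= 175/93312

175/93312


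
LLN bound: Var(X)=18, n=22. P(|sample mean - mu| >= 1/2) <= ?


Var(Xbar) = Var(X)/n = 18/22
Chebyshev: P(|Xbar-mu| >= 1/2) <= Var(Xbar)/(1/2)^2 = (9/11)/(1/4) = 36/11
Bound exceeds 1, so trivial bound: 1

1


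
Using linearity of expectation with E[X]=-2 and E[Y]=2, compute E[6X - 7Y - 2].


E[6X - 7Y - 2] = 6*E[X] - 7*E[Y] - 2
= (6)*(-2) + (-7)*(2) + (-2)
= -12 - 14 - 2 = -28

-28


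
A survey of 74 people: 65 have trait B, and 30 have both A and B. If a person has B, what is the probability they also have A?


P(A|B) = P(A∩B)/P(B) = (30/74)/(65/74) = 30/65 = 6/13

6/13


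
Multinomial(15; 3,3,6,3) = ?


15! = 1307674368000
Denominator: 3!=6 * 3!=6 * 6!=720 * 3!=6
Coefficient = 1307674368000 / 155520 = 8408400

8408400


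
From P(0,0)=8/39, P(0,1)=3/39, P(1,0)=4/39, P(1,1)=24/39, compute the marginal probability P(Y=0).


P(Y=0) = P(0,0)+P(1,0) = 8/39 + 4/39 = 12/39 = 4/13

4/13


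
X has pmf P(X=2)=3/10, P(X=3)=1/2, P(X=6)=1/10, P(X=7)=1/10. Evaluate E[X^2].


E[X^2] = sum(x^2 * P(x))
= 4*3/10 + 9*1/2 + 36*1/10 + 49*1/10
= 71/5

71/5


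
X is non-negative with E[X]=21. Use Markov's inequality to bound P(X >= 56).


Markov: P(X >= a) <= E[X]/a
P(X >= 56) <= 21/56 = 3/8

3/8


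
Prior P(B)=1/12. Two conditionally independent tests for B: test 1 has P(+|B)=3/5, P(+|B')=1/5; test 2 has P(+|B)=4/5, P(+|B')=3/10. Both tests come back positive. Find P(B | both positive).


After test 1: P(+) = 3/5*1/12 + 1/5*11/12 = 7/30
P(B|+) = (1/20)/(7/30) = 3/14
After test 2 (use post1 as new prior): P(+) = 4/5*3/14 + 3/10*11/14 = 57/140
P(B|+,+) = (6/35)/(57/140) = 8/19

8/19


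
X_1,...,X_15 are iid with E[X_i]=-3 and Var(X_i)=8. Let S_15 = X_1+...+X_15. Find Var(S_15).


By independence, Var(S_n) = n*Var(X_1) = 15*8 = 120

120


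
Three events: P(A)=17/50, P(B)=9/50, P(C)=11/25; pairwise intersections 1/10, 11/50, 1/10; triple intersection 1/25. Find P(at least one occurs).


P(A∪B∪C) = P(A)+P(B)+P(C) - P(AB)-P(AC)-P(BC) + P(ABC)
= 17/50+9/50+11/25 - 1/10-11/50-1/10 + 1/25
= 29/50

29/50


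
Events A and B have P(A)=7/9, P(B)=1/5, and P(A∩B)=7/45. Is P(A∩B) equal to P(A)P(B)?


P(A)*P(B) = 7/9*1/5 = 7/45
P(A∩B) = 7/45, which equals P(A)P(B), so independent

Yes, A and B are independent


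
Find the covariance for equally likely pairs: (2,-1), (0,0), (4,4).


E[X]=2, E[Y]=1, E[XY]=14/3
Cov(X,Y) = E[XY] - E[X]E[Y] = 14/3 - 2*1 = 8/3

8/3


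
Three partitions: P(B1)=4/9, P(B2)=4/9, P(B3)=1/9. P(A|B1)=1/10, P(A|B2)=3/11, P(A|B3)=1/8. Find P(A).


P(A) = P(A|B1)P(B1) + P(A|B2)P(B2) + P(A|B3)P(B3)
= 1/10*4/9 + 3/11*4/9 + 1/8*1/9
= 2/45 + 4/33 + 1/72 = 79/440

79/440


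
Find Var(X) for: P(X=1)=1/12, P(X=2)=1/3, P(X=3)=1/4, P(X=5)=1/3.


E[X] = 19/6, E[X^2] = 12
Var(X) = E[X^2] - (E[X])^2 = 12 - (19/6)^2 = 71/36

71/36


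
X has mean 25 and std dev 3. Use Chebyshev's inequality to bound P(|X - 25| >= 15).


k = 15/3 = 5
Chebyshev: P(|X-mu| >= k*sigma) <= 1/k^2 = 1/5^2 = 1/25

1/25


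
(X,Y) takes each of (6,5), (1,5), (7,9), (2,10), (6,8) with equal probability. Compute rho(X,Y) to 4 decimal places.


Cov(X,Y) = 0.6400, Var(X) = 5.8400, Var(Y) = 4.2400
rho = Cov/(sqrt(VarX)*sqrt(VarY)) = 0.1286

0.1286


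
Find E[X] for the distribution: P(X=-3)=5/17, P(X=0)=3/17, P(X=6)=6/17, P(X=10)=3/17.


E[X] = sum(x * P(x))
= -3*5/17 + 0*3/17 + 6*6/17 + 10*3/17
= 3

3


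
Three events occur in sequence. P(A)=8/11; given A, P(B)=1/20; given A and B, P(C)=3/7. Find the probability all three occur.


P(A∩B∩C) = P(A) * P(B|A) * P(C|A∩B)
= 8/11 * 1/20 * 3/7
= 2/55 * 3/7 = 6/385

6/385


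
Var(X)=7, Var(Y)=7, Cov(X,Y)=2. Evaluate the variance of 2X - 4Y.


Var(2X - 4Y) = 2^2*Var(X) + (-4)^2*Var(Y) + 2*2*(-4)*Cov(X,Y)
= 4*7 + 16*7 - 16*2
= 28 + 112 - 32 = 108

108


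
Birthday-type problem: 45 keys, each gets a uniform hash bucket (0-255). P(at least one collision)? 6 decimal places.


P(all different) = prod((256-i)/256 for i=0..44) = 0.016358
P(at least one match) = 1 - 0.016358 = 0.983642

0.983642


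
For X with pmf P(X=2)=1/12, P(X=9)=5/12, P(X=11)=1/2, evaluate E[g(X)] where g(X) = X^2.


E[X^2] = sum(g(x)*P(x))
= 4*1/12 + 81*5/12 + 121*1/2
= 1135/12

1135/12


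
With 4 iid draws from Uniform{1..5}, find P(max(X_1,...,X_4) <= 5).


P(max <= 5) = P(all X_i <= 5) = (P(X_1 <= 5))^4
= (5/5)^4 = 1^4 = 1

1


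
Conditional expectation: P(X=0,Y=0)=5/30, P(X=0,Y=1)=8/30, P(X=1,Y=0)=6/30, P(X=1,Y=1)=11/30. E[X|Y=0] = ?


P(Y=0) = 11/30
E[X|Y=0] = (0*5 + 1*6)/11 = 6/11

6/11


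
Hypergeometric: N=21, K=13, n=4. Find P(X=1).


P(X=1) = C(13,1)*C(8,3) / C(21,4)
= 13*56 / 5985
= 728/5985 = 104/855

104/855


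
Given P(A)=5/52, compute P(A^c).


P(A') = 1 - P(A) = 1 - 5/52 = 47/52

47/52


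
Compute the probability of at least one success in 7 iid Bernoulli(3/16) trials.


P(at least one) = 1 - P(none)
P(none) = (1 - 3/16)^7 = (13/16)^7 = 62748517/268435456
P(at least one) = 1 - 62748517/268435456 = 205686939/268435456

205686939/268435456


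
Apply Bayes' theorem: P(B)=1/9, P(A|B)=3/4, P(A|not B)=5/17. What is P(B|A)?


P(A) = P(A|B)P(B) + P(A|B')P(B') = 3/4*1/9 + 5/17*8/9 = 211/612
P(B|A) = P(A|B)P(B)/P(A) = (1/12)/(211/612) = 51/211

51/211


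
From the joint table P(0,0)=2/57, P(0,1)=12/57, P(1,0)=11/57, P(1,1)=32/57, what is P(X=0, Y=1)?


Read from table: P(X=0, Y=1) = 12/57 = 4/19

4/19


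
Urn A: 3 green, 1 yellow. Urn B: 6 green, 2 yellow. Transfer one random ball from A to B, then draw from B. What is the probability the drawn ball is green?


P(transfer green) = 3/4; P(transfer yellow) = 1/4
If green transferred: Urn II has 7 green of 9, so P(green|green moved) = 7/9
If yellow transferred: Urn II has 6 green of 9, so P(green|yellow moved) = 2/3
By total probability: P(green) = 3/4*7/9 + 1/4*2/3 = 3/4

3/4


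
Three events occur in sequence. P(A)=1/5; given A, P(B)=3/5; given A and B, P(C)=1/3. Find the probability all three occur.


P(A∩B∩C) = P(A) * P(B|A) * P(C|A∩B)
= 1/5 * 3/5 * 1/3
= 3/25 * 1/3 = 1/25

1/25


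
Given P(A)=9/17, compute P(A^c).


P(A') = 1 - P(A) = 1 - 9/17 = 8/17

8/17


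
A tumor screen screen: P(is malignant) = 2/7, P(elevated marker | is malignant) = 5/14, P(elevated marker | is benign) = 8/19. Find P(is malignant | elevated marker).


P(A) = P(A|B)P(B) + P(A|B')P(B') = 5/14*2/7 + 8/19*5/7 = 375/931
P(B|A) = P(A|B)P(B)/P(A) = (5/49)/(375/931) = 19/75

19/75


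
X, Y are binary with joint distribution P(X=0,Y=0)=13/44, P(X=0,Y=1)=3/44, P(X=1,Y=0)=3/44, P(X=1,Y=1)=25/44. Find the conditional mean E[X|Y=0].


P(Y=0) = 16/44
E[X|Y=0] = (0*13 + 1*3)/16 = 3/16

3/16


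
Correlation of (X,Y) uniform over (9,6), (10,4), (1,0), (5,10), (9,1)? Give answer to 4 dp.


Cov(X,Y) = 2.0400, Var(X) = 11.3600, Var(Y) = 12.9600
rho = Cov/(sqrt(VarX)*sqrt(VarY)) = 0.1681

0.1681


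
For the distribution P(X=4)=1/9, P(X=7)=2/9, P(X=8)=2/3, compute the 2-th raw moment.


E[X^2] = sum(x^2 * P(x))
= 16*1/9 + 49*2/9 + 64*2/3
= 166/3

166/3


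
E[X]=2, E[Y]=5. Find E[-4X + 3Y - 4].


E[-4X + 3Y - 4] = -4*E[X] + 3*E[Y] - 4
= (-4)*(2) + (3)*(5) + (-4)
= -8 + 15 - 4 = 3

3


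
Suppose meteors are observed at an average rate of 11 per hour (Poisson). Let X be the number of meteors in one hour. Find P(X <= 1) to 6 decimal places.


P(X<=1) = e^(-11)*11^0/0! + e^(-11)*11^1/1!
≈ 0.0000167017 + 0.0001837187
= 0.0002004204
≈ 0.000200

0.000200


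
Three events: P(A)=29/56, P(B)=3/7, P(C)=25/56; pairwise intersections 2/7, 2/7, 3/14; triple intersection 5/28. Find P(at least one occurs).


P(A∪B∪C) = P(A)+P(B)+P(C) - P(AB)-P(AC)-P(BC) + P(ABC)
= 29/56+3/7+25/56 - 2/7-2/7-3/14 + 5/28
= 11/14

11/14


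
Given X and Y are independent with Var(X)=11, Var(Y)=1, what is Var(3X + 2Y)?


Independence => Cov(X,Y)=0
Var(3X + 2Y) = 3^2*Var(X) + 2^2*Var(Y)
= 9*11 + 4*1 = 103

103


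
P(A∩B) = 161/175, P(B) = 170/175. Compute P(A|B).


P(A|B) = P(A∩B)/P(B) = (161/175)/(170/175) = 161/170

161/170


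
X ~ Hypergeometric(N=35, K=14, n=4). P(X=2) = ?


P(X=2) = C(14,2)*C(21,2) / C(35,4)
= 91*210 / 52360
= 19110/52360 = 273/748

273/748


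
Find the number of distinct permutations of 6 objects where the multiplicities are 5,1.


6! = 720
Denominator: 5!=120 * 1!=1
Coefficient = 720 / 120 = 6

6


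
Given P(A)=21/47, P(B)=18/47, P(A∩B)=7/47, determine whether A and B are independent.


P(A)*P(B) = 21/47*18/47 = 378/2209
P(A∩B) = 7/47 != 378/2209, so not independent

No, A and B are not independent


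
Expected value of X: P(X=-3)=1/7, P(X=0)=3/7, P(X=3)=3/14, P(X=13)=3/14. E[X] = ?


E[X] = sum(x * P(x))
= -3*1/7 + 0*3/7 + 3*3/14 + 13*3/14
= 3

3


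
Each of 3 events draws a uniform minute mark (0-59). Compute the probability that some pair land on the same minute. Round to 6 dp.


P(all different) = prod((60-i)/60 for i=0..2) = 0.950556
P(at least one match) = 1 - 0.950556 = 0.049444

0.049444


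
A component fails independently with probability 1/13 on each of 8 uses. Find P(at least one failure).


P(at least one) = 1 - P(none)
P(none) = (1 - 1/13)^8 = (12/13)^8 = 429981696/815730721
P(at least one) = 1 - 429981696/815730721 = 385749025/815730721

385749025/815730721


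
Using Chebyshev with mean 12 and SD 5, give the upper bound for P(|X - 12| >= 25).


k = 25/5 = 5
Chebyshev: P(|X-mu| >= k*sigma) <= 1/k^2 = 1/5^2 = 1/25

1/25


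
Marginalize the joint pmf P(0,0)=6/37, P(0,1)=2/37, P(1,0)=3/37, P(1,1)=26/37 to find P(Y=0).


P(Y=0) = P(0,0)+P(1,0) = 6/37 + 3/37 = 9/37

9/37


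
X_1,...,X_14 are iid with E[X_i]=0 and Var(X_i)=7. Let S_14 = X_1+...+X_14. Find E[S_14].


E[S_n] = n*E[X_1] = 14*0 = 0

0
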